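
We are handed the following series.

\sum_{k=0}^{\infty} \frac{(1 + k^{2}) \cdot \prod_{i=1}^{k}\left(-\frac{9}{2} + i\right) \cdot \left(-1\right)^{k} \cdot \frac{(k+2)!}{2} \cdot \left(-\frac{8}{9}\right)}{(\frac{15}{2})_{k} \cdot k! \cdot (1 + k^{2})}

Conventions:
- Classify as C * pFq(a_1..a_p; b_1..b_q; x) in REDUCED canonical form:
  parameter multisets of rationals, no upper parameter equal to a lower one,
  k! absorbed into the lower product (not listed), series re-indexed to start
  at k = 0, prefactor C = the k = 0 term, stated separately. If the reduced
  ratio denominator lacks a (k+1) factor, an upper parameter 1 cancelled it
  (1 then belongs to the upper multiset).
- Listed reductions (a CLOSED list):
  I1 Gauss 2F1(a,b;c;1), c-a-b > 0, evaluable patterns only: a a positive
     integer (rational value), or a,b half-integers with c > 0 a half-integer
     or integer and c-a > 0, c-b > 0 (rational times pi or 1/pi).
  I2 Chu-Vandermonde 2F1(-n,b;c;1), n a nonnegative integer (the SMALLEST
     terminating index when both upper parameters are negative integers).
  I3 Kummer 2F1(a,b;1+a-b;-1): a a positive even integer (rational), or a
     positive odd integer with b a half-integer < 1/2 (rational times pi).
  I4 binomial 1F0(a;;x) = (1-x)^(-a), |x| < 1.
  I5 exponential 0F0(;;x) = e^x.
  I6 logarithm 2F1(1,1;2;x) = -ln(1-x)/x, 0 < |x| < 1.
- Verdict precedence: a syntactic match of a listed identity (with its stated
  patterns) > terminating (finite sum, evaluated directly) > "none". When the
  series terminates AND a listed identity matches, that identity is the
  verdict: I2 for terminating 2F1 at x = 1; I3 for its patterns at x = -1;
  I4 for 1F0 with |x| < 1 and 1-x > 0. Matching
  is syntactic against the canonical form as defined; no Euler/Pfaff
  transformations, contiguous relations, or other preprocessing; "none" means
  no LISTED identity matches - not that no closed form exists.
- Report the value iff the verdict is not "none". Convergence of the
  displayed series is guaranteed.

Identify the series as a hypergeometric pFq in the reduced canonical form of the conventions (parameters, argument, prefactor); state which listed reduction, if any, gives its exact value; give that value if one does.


This is -\frac{8}{9} * 2F1(-\frac{7}{2}, 3; \frac{15}{2}; -1) in reduced canonical form. Verdict (x = -1): the Kummer evaluation I3 applies (x = -1; c = \frac{15}{2} equals 1+a-b for upper {-\frac{7}{2}, 3}: listed pattern). Hence: \left(-\frac{1001}{1024}\right) \cdot \pi.

Structural cue: t_0 being -\frac{8}{9}, k^2 + 1 divides numerator and denominator alike; C = -8/9, x = -1 after cancelling.
Consecutive-term ratio: r(k) = -1 * (k-\frac{7}{2}) (k+3) / [(k+\frac{15}{2}) (k+1)] - rational; roots negated = parameters, x = -1, C = -\frac{8}{9}.


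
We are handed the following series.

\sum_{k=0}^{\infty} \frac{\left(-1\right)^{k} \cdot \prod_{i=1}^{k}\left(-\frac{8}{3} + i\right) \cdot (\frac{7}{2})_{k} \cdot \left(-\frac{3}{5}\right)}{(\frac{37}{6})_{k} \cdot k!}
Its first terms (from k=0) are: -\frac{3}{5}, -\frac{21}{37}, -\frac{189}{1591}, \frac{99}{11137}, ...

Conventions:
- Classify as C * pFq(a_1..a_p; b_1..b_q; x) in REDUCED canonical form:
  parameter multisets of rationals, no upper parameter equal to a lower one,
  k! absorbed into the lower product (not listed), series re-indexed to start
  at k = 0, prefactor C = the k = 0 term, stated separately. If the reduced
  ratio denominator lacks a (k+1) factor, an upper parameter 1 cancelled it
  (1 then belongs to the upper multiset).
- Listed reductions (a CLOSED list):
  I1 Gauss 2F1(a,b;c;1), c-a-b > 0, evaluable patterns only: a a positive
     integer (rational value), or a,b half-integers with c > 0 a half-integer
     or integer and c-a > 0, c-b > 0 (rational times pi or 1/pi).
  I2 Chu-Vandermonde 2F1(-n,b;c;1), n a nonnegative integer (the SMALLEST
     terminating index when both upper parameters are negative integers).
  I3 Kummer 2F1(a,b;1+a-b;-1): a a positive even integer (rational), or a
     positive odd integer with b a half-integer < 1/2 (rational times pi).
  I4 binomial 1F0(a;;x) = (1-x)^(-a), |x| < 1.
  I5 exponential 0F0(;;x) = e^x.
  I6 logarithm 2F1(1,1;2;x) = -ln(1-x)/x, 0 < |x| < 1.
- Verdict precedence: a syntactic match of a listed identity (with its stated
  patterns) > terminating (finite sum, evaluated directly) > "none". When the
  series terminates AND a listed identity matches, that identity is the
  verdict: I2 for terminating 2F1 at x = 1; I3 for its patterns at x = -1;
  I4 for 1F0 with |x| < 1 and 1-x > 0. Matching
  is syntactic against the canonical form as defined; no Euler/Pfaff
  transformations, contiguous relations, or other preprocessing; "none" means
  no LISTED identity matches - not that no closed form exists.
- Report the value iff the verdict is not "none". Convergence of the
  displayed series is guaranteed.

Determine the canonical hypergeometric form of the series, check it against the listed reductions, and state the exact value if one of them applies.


The series (x = -1) is 2F1: upper {-\frac{5}{3}, \frac{7}{2}}, lower {\frac{37}{6}}, prefactor -\frac{3}{5}. Verdict: none here - no I1-I6 shape fits x = -1 with lower {\frac{37}{6}}.

First insight: from the first term -\frac{3}{5}: the running product (prefactor -3/5) telescopes to a rising factorial.
Consecutive-term ratio: r(k) = -1 * (k-\frac{5}{3}) (k+\frac{7}{2}) / [(k+\frac{37}{6}) (k+1)] ; factor over Q: parameters, x = -1, and C = -\frac{3}{5}.


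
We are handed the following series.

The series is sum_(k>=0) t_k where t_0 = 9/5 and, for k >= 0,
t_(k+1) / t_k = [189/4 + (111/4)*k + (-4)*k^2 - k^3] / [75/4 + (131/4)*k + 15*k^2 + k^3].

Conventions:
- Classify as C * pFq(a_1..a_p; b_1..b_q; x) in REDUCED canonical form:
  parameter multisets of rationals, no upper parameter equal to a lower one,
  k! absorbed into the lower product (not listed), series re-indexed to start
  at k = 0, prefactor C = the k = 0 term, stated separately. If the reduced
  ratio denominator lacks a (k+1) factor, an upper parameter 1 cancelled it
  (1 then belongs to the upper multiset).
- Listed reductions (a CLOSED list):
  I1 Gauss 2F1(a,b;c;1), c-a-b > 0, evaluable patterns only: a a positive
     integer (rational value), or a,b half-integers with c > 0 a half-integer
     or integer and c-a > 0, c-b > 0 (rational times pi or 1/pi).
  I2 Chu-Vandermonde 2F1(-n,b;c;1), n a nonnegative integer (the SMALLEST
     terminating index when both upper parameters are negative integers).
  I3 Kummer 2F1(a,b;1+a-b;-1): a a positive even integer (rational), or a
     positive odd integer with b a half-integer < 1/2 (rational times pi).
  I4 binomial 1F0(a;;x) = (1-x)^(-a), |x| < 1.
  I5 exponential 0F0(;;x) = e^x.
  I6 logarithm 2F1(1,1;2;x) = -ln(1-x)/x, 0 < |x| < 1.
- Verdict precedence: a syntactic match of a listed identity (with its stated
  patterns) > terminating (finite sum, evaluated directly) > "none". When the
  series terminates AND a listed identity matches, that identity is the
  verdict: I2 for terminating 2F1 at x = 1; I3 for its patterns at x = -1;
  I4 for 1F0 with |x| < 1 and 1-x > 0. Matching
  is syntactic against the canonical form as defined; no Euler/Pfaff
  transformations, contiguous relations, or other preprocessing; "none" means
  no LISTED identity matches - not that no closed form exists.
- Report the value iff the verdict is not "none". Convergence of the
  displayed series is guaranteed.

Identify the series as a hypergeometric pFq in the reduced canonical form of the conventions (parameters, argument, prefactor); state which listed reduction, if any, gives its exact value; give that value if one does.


With C = 9/5: the canonical form is 2F1(-9/2, 7; 25/2; -1). Verdict: Kummer's theorem (I3) fires (x = -1; c = 25/2 equals 1+a-b for upper {-9/2, 7}: listed pattern). Sum: (602350749/134217728) * pi.

First insight: x = (-1) and the expanded ratio factors over Q; C = 9/5, x = -1, roots give parameters.
Step ratio: r(k) = (-1) * (k-9/2) (k+7) / [(k+25/2) (k+1)] - poly over poly, x = (-1) from leading terms; C = 9/5 at k = 0.


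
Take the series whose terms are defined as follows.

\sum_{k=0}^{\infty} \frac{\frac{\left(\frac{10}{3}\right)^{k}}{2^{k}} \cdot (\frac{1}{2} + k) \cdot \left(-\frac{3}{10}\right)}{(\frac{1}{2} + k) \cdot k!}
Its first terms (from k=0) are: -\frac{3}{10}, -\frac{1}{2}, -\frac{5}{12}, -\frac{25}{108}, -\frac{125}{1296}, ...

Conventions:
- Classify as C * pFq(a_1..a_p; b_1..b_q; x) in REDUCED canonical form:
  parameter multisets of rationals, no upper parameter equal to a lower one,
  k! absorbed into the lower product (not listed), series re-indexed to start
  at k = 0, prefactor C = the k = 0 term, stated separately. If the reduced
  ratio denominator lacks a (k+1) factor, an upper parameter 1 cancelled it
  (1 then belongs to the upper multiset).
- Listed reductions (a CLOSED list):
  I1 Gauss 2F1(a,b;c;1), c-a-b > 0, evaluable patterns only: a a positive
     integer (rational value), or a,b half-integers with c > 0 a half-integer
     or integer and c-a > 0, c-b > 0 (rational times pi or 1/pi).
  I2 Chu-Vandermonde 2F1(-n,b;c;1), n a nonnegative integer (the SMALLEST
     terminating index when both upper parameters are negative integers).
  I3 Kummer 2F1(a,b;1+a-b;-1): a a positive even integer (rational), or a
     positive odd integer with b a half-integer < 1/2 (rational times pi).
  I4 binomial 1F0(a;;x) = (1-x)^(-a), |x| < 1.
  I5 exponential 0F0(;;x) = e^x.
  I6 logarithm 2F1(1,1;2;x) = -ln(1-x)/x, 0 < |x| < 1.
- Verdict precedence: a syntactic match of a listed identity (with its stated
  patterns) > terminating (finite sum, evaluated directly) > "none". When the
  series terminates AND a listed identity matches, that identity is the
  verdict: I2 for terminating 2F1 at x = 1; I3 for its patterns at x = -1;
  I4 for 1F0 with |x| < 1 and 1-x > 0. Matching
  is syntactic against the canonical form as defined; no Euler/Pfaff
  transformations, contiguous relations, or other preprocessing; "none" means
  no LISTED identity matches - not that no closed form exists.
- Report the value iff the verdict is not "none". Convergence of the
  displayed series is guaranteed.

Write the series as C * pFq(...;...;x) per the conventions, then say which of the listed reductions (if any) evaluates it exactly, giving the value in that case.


At argument \frac{5}{3}: a 0F0 with upper {-}, lower {-}, scaled by C = -\frac{3}{10}. Verdict at x = \frac{5}{3}: exponential (I5) matches (the 0F0 exponential series at x = \frac{5}{3}). Hence: \left(-\frac{3}{10}\right) \cdot e^{\frac{5}{3}}.

Key step: x = \frac{5}{3} and the two k-th powers (C = -3/10) combine into one argument.
Ratio: r(k) = \frac{5}{3} * 1 / [(k+1)] ; factor over Q: parameters, x = \frac{5}{3}, and C = -\frac{3}{10}.


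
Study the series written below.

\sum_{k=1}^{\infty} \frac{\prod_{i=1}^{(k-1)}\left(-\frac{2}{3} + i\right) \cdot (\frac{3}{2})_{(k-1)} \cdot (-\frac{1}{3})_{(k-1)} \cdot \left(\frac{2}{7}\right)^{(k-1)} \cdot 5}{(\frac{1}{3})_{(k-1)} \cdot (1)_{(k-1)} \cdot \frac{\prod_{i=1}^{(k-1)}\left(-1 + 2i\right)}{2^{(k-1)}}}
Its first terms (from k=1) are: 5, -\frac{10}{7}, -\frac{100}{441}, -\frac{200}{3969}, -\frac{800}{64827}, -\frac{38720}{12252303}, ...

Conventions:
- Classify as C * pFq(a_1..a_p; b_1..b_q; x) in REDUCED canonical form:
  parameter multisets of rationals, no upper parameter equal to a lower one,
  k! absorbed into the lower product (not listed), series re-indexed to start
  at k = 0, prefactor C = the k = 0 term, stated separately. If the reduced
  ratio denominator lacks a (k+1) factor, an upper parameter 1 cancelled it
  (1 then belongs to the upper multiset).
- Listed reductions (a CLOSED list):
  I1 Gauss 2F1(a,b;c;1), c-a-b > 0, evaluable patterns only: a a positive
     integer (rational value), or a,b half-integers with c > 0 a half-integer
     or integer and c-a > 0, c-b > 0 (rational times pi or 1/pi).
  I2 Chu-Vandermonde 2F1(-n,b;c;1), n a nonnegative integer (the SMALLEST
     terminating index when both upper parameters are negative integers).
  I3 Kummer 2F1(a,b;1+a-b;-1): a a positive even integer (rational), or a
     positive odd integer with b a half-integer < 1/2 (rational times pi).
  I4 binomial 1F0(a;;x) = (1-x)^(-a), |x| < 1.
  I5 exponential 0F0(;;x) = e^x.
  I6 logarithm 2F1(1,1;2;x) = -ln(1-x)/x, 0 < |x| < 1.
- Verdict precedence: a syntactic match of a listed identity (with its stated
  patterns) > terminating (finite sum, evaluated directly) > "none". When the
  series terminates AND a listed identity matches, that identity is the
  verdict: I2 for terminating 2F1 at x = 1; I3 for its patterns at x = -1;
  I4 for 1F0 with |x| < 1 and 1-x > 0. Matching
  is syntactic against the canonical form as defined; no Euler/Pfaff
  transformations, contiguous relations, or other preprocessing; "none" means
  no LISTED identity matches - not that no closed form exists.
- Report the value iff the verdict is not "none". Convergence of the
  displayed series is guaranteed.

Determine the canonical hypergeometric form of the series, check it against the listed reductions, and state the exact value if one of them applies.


With C = 5: the canonical form is 2F1(-\frac{1}{3}, \frac{3}{2}; \frac{1}{2}; \frac{2}{7}). Verdict: none. A 2F1 with upper {-\frac{1}{3}, \frac{3}{2}} fits none of I1-I6 at x = \frac{2}{7}; the sum runs forever.

First insight: with t_0 = 5, the running product (C = 5, x = 2/7) telescopes to a rising factorial.
Consecutive-term ratio: r(k) = \frac{2}{7} * (k-\frac{1}{3}) (k+\frac{3}{2}) / [(k+\frac{1}{2}) (k+1)] - poly over poly, x = \frac{2}{7} from leading terms; C = 5 at k = 0.


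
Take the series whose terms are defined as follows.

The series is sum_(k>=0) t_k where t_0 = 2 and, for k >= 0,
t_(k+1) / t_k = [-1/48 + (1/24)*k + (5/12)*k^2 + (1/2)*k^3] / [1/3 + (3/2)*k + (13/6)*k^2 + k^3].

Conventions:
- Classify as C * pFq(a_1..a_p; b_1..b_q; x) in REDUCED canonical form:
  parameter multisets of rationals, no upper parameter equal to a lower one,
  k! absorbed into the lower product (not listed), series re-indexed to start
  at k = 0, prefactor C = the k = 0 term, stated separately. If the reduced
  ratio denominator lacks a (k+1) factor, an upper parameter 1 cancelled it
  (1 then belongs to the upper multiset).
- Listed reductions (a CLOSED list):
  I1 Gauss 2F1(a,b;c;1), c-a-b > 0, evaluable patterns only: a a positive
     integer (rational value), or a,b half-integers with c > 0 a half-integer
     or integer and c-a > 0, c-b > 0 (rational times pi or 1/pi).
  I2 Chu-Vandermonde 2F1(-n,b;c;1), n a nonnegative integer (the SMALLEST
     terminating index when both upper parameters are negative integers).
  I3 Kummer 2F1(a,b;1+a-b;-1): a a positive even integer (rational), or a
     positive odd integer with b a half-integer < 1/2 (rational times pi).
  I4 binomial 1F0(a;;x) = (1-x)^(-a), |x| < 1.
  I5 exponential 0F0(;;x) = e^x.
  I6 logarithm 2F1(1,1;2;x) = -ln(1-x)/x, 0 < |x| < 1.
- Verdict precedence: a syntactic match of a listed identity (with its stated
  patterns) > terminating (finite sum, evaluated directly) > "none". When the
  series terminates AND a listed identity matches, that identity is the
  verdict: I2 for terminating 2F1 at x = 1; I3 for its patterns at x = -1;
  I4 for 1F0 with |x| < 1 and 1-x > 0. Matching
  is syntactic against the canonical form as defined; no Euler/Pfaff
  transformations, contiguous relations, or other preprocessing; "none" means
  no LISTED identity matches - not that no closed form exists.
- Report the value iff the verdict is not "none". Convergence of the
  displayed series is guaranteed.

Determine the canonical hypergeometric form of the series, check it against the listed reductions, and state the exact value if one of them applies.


x = 1/2 here; the reduced form reads 2F1, upper {-1/6, 1/2}, lower {2/3}, C = 2. Verdict: none - at argument 1/2 the multisets {-1/6, 1/2} ; {2/3} match no listed identity.

Structural cue: with t_0 = 2, the ratio is unreduced: k + 1/2 divides both sides (C = 2, x = 1/2).
Step ratio: r(k) = (1/2) * (k-1/6) (k+1/2) / [(k+2/3) (k+1)] - rational in k. x = (1/2); t_0 = 2; negate the roots.


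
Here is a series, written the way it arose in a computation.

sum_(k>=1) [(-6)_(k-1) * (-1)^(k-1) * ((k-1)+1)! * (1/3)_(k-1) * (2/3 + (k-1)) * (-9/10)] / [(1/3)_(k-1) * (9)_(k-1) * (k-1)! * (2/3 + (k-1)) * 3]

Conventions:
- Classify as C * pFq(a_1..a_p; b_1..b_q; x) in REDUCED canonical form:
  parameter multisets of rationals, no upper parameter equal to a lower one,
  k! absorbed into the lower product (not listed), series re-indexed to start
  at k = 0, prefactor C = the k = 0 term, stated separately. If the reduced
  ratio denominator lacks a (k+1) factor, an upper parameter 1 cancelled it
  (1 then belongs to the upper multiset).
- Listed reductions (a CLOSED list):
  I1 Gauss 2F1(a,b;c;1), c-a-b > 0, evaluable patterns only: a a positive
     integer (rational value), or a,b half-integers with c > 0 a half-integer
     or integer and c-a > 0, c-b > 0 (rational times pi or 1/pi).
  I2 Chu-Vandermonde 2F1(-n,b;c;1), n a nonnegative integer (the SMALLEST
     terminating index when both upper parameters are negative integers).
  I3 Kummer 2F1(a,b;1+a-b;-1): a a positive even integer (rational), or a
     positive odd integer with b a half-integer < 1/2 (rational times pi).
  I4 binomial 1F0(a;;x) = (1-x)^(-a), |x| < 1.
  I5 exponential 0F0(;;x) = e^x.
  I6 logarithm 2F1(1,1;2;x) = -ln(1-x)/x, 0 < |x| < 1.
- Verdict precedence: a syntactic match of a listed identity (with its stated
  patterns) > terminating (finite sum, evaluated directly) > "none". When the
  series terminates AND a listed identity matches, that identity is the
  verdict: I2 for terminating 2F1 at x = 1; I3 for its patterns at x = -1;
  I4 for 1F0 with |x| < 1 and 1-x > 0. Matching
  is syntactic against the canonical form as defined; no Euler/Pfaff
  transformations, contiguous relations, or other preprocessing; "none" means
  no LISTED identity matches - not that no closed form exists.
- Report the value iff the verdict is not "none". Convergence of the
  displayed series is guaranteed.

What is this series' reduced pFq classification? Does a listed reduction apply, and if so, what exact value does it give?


Structural cue: t_0 = -3/10 here, and the factorial ratio (C = -3/10, x = -1) (k+a-1)!/(a-1)! is a rising factorial (a)_k.
Ratio: r(k) = (-1) * (k-6) (k+2) / [(k+9) (k+1)] - rational in k. x = (-1); t_0 = -3/10; negate the roots.

Canonical form: C = -3/10 times 2F1 with upper {-6, 2}, lower {9}, x = -1. Verdict (x = -1): Kummer's theorem (I3) applies (x = -1; c = 9 equals 1+a-b for upper {-6, 2}: listed pattern). Exact value: -6/5.


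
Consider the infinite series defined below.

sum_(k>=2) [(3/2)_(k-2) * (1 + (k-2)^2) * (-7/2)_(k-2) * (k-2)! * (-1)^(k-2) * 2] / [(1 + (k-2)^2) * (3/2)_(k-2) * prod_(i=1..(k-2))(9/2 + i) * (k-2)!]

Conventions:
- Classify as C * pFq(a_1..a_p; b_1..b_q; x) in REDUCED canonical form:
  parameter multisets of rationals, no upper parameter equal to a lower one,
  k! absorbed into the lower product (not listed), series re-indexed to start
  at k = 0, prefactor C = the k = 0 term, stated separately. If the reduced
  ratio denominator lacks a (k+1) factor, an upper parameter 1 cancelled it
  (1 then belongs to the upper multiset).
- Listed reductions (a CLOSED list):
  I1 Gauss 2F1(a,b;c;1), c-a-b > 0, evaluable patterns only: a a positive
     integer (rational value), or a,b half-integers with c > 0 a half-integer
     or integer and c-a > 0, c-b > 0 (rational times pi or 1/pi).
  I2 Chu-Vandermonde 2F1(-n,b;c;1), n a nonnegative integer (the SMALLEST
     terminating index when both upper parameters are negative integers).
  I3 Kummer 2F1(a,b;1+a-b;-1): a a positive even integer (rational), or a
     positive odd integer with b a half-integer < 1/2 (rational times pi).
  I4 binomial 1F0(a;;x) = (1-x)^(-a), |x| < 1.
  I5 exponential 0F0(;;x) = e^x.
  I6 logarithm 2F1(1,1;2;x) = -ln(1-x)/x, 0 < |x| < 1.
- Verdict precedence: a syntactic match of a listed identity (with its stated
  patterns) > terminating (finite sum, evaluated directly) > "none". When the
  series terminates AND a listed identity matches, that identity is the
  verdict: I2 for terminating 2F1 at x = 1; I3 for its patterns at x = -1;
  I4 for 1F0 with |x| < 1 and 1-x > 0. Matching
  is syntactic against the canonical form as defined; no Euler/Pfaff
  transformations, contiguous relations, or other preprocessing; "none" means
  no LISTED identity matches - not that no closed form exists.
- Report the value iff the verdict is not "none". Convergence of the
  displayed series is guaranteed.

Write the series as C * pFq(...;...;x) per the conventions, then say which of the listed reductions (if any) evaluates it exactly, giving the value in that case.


x = -1 here; the reduced form reads 2F1, upper {-7/2, 1}, lower {11/2}, C = 2. Verdict at x = -1: Kummer's theorem (I3) matches (x = -1; c = 11/2 equals 1+a-b for upper {-7/2, 1}: listed pattern). Hence: (315/256) * pi.

Structural cue: x = (-1) and the factorial ratio (C = 2, x = -1) (k+a-1)!/(a-1)! is a rising factorial (a)_k.
Term ratio: r(k) = (-1) * (k-7/2) (k+1) / [(k+11/2) (k+1)] - rational; roots negated = parameters, x = (-1), C = 2.


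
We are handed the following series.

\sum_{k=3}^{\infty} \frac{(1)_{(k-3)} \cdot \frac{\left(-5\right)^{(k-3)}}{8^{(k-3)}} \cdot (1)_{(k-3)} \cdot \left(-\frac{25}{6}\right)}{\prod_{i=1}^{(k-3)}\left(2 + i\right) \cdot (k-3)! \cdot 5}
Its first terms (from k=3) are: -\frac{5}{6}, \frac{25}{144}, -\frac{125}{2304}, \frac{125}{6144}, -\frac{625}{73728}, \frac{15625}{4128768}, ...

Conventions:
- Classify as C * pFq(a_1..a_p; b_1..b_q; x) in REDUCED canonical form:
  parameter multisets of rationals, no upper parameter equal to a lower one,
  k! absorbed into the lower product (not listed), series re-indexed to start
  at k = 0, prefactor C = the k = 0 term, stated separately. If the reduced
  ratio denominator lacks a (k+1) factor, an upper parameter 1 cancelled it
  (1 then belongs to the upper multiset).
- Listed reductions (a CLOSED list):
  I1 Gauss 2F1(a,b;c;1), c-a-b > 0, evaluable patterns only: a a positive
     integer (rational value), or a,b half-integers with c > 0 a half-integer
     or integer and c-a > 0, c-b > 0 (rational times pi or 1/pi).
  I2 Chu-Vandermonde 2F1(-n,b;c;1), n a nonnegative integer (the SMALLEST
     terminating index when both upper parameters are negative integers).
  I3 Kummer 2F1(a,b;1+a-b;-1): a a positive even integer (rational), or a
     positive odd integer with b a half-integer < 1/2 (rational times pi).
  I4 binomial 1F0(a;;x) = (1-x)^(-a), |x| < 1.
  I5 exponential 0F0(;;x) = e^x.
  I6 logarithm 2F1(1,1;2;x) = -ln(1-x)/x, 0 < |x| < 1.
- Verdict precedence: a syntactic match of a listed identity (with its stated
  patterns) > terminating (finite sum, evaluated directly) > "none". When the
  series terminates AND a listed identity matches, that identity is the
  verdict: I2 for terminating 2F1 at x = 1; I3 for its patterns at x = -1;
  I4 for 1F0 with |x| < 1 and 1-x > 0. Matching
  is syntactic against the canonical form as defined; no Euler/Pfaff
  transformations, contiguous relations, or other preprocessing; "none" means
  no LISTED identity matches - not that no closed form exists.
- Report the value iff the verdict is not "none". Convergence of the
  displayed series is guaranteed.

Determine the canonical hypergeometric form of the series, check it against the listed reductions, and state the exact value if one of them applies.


Classification (C = -\frac{5}{6}): 2F1 with upper {1, 1}, lower {3}, argument x = -\frac{5}{8}. Verdict: none - at argument -\frac{5}{8} the multisets {1, 1} ; {3} match no listed identity.

Key observation: t_0 being -\frac{5}{6}, the constant factors (C = -5/6) combine into one prefactor.
Term ratio: r(k) = -\frac{5}{8} * (k+1) (k+1) / [(k+3) (k+1)] ; factor over Q: parameters, x = -\frac{5}{8}, and C = -\frac{5}{6}.


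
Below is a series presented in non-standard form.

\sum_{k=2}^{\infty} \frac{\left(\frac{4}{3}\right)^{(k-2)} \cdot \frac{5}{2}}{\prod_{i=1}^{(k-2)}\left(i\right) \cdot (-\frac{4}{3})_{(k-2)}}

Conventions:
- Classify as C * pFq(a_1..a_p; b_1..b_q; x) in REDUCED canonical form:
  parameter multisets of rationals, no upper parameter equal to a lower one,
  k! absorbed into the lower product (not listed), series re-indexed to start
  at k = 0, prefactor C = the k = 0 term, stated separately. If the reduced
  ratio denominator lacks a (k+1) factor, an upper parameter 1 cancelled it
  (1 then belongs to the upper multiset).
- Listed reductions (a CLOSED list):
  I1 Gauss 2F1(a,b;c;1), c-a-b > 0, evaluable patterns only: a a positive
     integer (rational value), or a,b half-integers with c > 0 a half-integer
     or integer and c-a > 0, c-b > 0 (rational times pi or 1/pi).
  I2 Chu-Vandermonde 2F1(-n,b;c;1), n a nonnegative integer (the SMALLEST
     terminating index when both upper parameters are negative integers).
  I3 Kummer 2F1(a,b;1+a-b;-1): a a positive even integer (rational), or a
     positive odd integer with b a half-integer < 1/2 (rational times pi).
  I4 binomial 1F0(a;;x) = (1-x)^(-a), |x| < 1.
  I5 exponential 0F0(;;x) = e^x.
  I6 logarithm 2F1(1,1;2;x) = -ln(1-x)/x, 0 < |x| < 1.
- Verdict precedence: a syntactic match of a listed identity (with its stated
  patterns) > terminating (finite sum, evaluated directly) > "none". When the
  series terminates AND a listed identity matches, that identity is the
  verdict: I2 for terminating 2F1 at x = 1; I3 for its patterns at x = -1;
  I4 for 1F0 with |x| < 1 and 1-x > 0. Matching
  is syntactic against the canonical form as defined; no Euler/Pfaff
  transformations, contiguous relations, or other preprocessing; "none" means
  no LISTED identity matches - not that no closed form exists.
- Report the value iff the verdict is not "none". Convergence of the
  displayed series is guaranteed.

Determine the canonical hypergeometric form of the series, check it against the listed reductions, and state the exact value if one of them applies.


Canonical form: C = \frac{5}{2} times 0F1 with upper {-}, lower {-\frac{4}{3}}, x = \frac{4}{3}. Verdict: none. A 0F1 with upper {-} fits none of I1-I6 at x = \frac{4}{3}; the sum runs forever.

Key observation: t_0 being \frac{5}{2}, the product of the first k integers (C = 5/2) is k!.
Step ratio: r(k) = \frac{4}{3} * 1 / [(k-\frac{4}{3}) (k+1)] - rational in k, leading ratio \frac{4}{3}; with t_0 = \frac{5}{2}, classification follows.


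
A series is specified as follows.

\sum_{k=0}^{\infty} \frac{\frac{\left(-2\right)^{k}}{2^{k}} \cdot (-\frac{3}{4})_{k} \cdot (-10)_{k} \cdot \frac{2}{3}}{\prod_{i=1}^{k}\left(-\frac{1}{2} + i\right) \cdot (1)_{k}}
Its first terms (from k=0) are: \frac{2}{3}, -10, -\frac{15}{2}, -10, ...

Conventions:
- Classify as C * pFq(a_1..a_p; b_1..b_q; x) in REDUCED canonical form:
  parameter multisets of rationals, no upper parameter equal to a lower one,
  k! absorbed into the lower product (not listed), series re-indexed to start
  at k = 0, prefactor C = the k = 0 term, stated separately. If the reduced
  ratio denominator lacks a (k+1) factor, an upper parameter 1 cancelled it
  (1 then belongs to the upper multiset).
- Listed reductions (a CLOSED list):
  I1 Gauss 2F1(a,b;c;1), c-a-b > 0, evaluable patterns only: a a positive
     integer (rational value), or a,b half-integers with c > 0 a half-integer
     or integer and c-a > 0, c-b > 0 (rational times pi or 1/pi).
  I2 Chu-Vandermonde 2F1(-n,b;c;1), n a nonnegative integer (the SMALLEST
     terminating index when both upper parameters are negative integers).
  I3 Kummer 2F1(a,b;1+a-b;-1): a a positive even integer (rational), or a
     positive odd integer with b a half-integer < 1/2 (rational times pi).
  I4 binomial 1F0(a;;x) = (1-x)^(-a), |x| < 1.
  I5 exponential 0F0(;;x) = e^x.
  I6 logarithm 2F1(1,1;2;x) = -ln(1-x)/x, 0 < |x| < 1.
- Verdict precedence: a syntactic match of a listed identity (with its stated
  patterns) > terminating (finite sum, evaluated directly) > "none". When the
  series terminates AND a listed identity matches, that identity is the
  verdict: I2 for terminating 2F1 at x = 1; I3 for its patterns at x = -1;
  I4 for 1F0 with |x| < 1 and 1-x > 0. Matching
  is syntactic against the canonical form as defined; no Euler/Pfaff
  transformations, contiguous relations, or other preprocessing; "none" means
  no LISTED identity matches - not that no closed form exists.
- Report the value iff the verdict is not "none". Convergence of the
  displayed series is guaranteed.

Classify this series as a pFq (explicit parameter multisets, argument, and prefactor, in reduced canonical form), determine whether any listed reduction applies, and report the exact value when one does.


Key observation: with t_0 = \frac{2}{3}, the lower running product (C = 2/3) is a rising factorial.
Term ratio: r(k) = -1 * (k-10) (k-\frac{3}{4}) / [(k+\frac{1}{2}) (k+1)] - poly over poly, x = -1 from leading terms; C = \frac{2}{3} at k = 0.

The series (x = -1) is 2F1: upper {-10, -\frac{3}{4}}, lower {\frac{1}{2}}, prefactor \frac{2}{3}. Verdict: terminating - no listed pattern fits, but -10 in the upper list cuts the series at k = 10; direct evaluation. Sum: -\frac{6217331}{107008}.


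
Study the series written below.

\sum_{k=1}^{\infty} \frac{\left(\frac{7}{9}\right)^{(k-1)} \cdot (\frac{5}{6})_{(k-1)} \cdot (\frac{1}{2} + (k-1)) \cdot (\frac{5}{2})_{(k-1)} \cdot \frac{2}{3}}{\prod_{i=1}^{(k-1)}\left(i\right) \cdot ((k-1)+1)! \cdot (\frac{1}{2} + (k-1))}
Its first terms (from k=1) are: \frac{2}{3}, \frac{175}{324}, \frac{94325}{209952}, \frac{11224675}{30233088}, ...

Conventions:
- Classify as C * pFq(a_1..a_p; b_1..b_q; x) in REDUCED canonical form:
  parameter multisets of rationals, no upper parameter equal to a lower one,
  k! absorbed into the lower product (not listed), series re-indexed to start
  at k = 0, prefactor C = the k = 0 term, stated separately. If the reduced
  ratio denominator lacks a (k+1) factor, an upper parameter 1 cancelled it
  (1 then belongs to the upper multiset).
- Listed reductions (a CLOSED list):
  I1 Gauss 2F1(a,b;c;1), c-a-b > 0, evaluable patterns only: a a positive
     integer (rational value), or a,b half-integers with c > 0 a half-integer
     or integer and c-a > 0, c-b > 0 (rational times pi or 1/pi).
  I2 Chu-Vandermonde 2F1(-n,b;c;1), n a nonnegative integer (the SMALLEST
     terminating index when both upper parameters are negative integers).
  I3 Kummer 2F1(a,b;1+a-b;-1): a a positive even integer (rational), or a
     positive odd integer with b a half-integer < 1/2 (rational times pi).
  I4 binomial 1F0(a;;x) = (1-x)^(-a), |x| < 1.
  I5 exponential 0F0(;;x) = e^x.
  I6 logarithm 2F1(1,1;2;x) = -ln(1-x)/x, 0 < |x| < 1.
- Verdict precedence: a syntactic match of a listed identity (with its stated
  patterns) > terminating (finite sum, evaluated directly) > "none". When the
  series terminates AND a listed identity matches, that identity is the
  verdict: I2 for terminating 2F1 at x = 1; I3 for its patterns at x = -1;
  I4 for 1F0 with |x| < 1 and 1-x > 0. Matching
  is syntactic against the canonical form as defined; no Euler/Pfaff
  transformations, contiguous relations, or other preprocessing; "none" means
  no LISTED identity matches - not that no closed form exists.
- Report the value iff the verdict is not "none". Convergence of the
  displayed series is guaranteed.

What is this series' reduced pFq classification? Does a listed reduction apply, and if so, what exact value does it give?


Classification (C = \frac{2}{3}): 2F1 with upper {\frac{5}{6}, \frac{5}{2}}, lower {2}, argument x = \frac{7}{9}. Verdict: no listed reduction: x = \frac{7}{9} and upper {\frac{5}{6}, \frac{5}{2}} fail every I1-I6 pattern.

Key observation: x = \frac{7}{9} and the denominator's factorial ratio (C = 2/3, x = 7/9) is a lower Pochhammer.
Term ratio: r(k) = \frac{7}{9} * (k+\frac{5}{6}) (k+\frac{5}{2}) / [(k+2) (k+1)] - poly over poly, x = \frac{7}{9} from leading terms; C = \frac{2}{3} at k = 0.


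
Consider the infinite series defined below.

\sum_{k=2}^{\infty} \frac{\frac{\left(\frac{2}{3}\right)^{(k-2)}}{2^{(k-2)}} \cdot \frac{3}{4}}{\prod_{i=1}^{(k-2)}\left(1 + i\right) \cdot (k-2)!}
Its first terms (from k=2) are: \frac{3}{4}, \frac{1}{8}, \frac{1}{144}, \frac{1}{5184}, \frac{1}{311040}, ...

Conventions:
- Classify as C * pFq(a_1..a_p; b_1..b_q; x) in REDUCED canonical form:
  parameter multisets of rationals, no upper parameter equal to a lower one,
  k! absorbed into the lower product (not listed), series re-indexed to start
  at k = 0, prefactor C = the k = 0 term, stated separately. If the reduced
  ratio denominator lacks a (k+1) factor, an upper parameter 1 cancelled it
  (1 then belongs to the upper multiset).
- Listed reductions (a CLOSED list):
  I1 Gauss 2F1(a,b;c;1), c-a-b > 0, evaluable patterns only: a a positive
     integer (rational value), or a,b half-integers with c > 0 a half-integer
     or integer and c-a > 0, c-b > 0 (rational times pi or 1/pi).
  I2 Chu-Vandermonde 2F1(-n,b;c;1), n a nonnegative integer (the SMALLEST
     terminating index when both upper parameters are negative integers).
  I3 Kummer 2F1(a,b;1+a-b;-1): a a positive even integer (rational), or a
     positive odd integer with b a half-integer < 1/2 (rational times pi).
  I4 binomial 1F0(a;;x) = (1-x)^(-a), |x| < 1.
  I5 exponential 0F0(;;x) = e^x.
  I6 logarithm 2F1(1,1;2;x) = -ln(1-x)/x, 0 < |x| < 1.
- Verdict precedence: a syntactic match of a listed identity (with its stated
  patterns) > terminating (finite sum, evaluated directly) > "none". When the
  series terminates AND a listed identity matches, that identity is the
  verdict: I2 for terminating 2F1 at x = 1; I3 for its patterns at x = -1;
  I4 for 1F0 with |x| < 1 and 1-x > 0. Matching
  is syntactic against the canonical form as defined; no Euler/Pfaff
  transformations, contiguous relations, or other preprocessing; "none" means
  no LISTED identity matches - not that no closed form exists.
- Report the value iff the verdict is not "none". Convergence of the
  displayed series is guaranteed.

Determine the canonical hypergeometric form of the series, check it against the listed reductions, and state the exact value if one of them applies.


At argument \frac{1}{3}: a 0F1 with upper {-}, lower {2}, scaled by C = \frac{3}{4}. Verdict: none - at argument \frac{1}{3} the multisets {-} ; {2} match no listed identity.

Key step: with t_0 = \frac{3}{4}, the lower running product (C = 3/4, x = 1/3) is a rising factorial.
Step ratio: r(k) = \frac{1}{3} * 1 / [(k+2) (k+1)] - rational in k. x = \frac{1}{3}; t_0 = \frac{3}{4}; negate the roots.


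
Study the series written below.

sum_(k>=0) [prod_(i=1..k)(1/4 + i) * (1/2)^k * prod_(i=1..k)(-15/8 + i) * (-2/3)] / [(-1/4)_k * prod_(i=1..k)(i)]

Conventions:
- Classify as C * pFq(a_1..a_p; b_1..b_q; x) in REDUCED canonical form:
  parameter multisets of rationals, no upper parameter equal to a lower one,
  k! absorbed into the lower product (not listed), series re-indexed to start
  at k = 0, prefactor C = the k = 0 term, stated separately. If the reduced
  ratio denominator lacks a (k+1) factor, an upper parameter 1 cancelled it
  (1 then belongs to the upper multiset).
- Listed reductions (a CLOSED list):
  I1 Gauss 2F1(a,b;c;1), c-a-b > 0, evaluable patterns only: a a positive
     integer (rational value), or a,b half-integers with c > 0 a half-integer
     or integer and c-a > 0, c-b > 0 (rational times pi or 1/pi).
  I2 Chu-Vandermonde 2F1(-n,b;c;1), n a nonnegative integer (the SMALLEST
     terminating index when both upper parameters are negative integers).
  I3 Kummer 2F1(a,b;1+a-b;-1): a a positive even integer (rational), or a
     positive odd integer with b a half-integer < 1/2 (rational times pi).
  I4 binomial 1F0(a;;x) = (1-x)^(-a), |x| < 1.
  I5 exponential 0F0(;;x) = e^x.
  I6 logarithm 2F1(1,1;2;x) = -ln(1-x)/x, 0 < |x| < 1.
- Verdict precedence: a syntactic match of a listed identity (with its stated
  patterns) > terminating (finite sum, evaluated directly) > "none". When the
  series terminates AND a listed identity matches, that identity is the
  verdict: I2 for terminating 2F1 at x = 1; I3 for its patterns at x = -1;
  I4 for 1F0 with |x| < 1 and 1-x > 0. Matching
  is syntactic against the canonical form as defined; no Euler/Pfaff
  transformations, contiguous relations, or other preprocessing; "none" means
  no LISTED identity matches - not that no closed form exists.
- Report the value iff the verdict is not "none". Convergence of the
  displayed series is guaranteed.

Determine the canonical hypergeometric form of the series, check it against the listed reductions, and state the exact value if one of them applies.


Reduced: x = 1/2, 2F1, upper = {-7/8, 5/4}, lower = {-1/4}, C = -2/3. Verdict: none - at argument 1/2 the multisets {-7/8, 5/4} ; {-1/4} match no listed identity.

First insight: with t_0 = -2/3, the running product (prefactor -2/3) telescopes to a rising factorial.
Adjacent-term ratio: r(k) = (1/2) * (k-7/8) (k+5/4) / [(k-1/4) (k+1)] - rational in k. x = (1/2); t_0 = -2/3; negate the roots.


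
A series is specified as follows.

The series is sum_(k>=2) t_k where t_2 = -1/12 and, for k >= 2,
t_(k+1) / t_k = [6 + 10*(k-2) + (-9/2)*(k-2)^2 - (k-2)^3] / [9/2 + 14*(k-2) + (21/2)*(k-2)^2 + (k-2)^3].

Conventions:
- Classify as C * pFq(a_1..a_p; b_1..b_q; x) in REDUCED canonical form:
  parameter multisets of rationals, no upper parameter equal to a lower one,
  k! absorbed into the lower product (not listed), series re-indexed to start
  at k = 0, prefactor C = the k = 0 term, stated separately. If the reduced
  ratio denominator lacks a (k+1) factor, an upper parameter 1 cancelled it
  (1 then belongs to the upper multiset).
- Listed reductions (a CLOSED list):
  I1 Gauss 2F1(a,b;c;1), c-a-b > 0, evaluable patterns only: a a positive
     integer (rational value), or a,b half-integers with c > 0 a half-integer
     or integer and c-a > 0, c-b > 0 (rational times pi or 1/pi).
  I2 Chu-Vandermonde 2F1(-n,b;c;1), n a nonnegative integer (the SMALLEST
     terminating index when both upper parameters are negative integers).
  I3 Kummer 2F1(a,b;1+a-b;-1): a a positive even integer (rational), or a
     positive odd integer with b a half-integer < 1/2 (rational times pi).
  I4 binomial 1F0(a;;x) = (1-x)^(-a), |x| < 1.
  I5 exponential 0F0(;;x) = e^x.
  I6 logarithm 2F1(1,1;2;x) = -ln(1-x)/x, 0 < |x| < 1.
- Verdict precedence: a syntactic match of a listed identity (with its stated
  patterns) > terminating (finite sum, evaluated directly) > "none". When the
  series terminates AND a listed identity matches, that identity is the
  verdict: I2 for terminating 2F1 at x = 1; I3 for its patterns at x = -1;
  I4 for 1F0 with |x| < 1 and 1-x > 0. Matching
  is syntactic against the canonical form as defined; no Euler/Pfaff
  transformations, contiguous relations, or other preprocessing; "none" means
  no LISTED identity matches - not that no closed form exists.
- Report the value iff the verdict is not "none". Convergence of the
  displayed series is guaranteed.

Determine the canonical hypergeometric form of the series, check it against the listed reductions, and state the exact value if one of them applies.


Reduced: x = -1, 2F1, upper = {-2, 6}, lower = {9}, C = -1/12. Verdict (x = -1): Kummer (I3) applies (x = -1; c = 9 equals 1+a-b for upper {-2, 6}: listed pattern). Its exact value is -7/30.

Structural cue: with t_0 = -1/12, the ratio is unreduced: k + 1/2 divides both sides (C = -1/12, x = -1).
Term ratio: r(k) = (-1) * (k-2) (k+6) / [(k+9) (k+1)] ; factor over Q: parameters, x = (-1), and C = -1/12.


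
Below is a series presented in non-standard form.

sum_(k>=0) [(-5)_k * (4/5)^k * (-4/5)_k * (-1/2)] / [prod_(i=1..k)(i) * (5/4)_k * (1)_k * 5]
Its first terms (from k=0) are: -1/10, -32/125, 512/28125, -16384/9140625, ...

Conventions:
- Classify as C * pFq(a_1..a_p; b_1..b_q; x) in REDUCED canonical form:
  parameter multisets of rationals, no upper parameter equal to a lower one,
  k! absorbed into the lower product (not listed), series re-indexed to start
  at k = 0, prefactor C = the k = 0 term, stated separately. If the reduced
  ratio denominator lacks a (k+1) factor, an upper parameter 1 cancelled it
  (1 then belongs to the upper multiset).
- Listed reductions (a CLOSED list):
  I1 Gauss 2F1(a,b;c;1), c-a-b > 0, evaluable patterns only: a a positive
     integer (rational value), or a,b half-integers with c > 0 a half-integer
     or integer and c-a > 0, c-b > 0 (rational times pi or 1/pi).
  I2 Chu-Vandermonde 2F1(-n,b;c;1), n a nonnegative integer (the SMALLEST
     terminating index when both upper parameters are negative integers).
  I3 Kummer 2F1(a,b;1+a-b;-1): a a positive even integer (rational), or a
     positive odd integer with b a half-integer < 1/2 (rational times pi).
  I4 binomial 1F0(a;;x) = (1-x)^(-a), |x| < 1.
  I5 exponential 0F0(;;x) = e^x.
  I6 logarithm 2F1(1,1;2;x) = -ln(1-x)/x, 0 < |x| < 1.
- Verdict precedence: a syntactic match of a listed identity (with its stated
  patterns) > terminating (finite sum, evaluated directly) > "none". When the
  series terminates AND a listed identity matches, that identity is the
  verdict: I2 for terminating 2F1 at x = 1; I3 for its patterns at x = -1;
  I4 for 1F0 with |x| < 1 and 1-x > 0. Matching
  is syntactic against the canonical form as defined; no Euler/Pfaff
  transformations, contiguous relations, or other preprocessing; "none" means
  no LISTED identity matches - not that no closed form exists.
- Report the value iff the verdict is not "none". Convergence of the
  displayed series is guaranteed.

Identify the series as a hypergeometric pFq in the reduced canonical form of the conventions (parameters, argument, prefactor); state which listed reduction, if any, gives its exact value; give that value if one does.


Canonical form: C = -1/10 times 2F2 with upper {-5, -4/5}, lower {1, 5/4}, x = 4/5. Verdict: terminating. With -5 upstairs the series is a 6-term polynomial sum; evaluated term by term. Exact value: -2036484797353/5998535156250.

Key observation: from the first term -1/10: the constant factors (C = -1/10, x = 4/5) combine into one prefactor.
Term ratio: r(k) = (4/5) * (k-5) (k-4/5) / [(k+1) (k+5/4) (k+1)] - rational in k. x = (4/5); t_0 = -1/10; negate the roots.
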